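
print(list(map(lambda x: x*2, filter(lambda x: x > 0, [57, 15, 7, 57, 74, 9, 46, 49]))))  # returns [114, 30, 14, 114, 148, 18, 92, 98]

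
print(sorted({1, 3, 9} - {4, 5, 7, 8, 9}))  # [1, 3]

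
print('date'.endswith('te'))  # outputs True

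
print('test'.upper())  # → TEST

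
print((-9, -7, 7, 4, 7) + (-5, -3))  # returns (-9, -7, 7, 4, 7, -5, -3)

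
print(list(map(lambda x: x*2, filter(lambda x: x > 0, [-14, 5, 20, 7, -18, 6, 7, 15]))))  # [10, 40, 14, 12, 14, 30]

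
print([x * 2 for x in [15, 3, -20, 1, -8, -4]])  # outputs [30, 6, -40, 2, -16, -8]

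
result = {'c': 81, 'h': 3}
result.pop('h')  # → 3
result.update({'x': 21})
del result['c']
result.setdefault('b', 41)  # 41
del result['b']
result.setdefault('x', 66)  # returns 21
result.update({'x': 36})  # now {'x': 36}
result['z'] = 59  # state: {'x': 36, 'z': 59}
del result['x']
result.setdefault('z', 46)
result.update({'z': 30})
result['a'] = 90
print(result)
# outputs {'z': 30, 'a': 90}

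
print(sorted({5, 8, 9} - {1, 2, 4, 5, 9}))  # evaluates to [8]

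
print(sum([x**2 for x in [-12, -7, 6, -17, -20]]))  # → 918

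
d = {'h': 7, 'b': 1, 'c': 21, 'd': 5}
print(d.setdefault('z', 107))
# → 107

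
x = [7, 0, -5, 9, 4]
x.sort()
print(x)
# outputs [-5, 0, 4, 7, 9]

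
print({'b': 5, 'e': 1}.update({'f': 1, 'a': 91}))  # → None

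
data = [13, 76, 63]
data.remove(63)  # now [13, 76]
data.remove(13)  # [76]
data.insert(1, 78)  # [76, 78]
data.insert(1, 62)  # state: [76, 62, 78]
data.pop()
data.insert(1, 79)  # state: [76, 79, 62]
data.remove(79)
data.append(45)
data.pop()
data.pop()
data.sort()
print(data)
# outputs [76]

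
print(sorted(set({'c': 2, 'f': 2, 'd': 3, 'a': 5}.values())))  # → [2, 3, 5]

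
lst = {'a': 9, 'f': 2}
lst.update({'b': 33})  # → {'a': 9, 'f': 2, 'b': 33}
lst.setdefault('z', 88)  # 88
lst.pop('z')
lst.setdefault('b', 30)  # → 33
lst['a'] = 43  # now {'a': 43, 'f': 2, 'b': 33}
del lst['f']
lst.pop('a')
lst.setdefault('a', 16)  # 16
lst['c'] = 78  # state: {'b': 33, 'a': 16, 'c': 78}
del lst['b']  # {'a': 16, 'c': 78}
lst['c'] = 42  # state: {'a': 16, 'c': 42}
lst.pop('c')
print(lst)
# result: {'a': 16}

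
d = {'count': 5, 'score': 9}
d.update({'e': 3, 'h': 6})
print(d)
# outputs {'count': 5, 'score': 9, 'e': 3, 'h': 6}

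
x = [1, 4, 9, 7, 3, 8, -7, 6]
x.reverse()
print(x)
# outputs [6, -7, 8, 3, 7, 9, 4, 1]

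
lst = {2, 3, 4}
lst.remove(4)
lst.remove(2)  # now {3}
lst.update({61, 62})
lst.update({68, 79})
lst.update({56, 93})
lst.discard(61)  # {3, 56, 62, 68, 79, 93}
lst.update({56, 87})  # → {3, 56, 62, 68, 79, 87, 93}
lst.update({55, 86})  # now {3, 55, 56, 62, 68, 79, 86, 87, 93}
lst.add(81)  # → {3, 55, 56, 62, 68, 79, 81, 86, 87, 93}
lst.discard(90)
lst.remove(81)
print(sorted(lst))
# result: [3, 55, 56, 62, 68, 79, 86, 87, 93]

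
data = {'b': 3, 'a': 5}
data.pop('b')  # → 3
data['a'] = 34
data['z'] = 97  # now {'a': 34, 'z': 97}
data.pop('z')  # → 97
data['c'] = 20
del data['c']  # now {'a': 34}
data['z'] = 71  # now {'a': 34, 'z': 71}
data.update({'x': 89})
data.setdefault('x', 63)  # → 89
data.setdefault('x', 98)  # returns 89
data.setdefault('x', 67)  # 89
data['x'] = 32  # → {'a': 34, 'z': 71, 'x': 32}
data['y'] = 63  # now {'a': 34, 'z': 71, 'x': 32, 'y': 63}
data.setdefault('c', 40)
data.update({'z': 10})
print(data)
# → {'a': 34, 'z': 10, 'x': 32, 'y': 63, 'c': 40}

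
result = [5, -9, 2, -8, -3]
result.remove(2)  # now [5, -9, -8, -3]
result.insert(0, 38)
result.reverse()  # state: [-3, -8, -9, 5, 38]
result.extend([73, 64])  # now [-3, -8, -9, 5, 38, 73, 64]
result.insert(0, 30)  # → [30, -3, -8, -9, 5, 38, 73, 64]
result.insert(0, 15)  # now [15, 30, -3, -8, -9, 5, 38, 73, 64]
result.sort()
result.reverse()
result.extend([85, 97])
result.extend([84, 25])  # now [73, 64, 38, 30, 15, 5, -3, -8, -9, 85, 97, 84, 25]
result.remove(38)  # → [73, 64, 30, 15, 5, -3, -8, -9, 85, 97, 84, 25]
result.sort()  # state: [-9, -8, -3, 5, 15, 25, 30, 64, 73, 84, 85, 97]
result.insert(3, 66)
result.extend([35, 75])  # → [-9, -8, -3, 66, 5, 15, 25, 30, 64, 73, 84, 85, 97, 35, 75]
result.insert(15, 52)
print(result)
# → [-9, -8, -3, 66, 5, 15, 25, 30, 64, 73, 84, 85, 97, 35, 75, 52]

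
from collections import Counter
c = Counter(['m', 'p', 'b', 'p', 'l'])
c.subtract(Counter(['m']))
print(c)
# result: Counter({'p': 2, 'b': 1, 'l': 1, 'm': 0})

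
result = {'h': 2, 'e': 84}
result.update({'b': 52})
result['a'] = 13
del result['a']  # {'h': 2, 'e': 84, 'b': 52}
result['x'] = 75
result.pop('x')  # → 75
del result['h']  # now {'e': 84, 'b': 52}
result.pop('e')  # 84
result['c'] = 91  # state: {'b': 52, 'c': 91}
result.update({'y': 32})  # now {'b': 52, 'c': 91, 'y': 32}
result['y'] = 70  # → {'b': 52, 'c': 91, 'y': 70}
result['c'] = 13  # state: {'b': 52, 'c': 13, 'y': 70}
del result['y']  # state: {'b': 52, 'c': 13}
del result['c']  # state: {'b': 52}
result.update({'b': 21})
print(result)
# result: {'b': 21}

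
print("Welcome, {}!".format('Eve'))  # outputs Welcome, Eve!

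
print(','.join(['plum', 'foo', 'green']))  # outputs plum,foo,green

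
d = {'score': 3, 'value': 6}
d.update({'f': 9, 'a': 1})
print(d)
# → {'score': 3, 'value': 6, 'f': 9, 'a': 1}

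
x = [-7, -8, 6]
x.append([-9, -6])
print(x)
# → [-7, -8, 6, [-9, -6]]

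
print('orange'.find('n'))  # 3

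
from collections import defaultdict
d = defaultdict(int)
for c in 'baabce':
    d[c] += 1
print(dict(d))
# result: {'b': 2, 'a': 2, 'c': 1, 'e': 1}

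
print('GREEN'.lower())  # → green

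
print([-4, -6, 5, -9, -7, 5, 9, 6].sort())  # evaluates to None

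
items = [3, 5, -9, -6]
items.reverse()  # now [-6, -9, 5, 3]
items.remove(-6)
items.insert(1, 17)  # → [-9, 17, 5, 3]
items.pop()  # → 3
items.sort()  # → [-9, 5, 17]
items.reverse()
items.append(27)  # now [17, 5, -9, 27]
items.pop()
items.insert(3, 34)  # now [17, 5, -9, 34]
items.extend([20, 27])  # [17, 5, -9, 34, 20, 27]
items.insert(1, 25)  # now [17, 25, 5, -9, 34, 20, 27]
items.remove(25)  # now [17, 5, -9, 34, 20, 27]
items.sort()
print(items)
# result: [-9, 5, 17, 20, 27, 34]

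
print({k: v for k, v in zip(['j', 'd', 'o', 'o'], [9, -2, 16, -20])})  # {'j': 9, 'd': -2, 'o': -20}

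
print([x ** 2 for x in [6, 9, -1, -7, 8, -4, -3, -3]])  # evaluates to [36, 81, 1, 49, 64, 16, 9, 9]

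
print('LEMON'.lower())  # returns lemon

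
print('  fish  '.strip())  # fish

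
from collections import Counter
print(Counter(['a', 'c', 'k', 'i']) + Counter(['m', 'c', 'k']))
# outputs Counter({'c': 2, 'k': 2, 'a': 1, 'i': 1, 'm': 1})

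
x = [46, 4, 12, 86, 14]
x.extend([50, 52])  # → [46, 4, 12, 86, 14, 50, 52]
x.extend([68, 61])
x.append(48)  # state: [46, 4, 12, 86, 14, 50, 52, 68, 61, 48]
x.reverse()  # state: [48, 61, 68, 52, 50, 14, 86, 12, 4, 46]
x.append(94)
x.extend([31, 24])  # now [48, 61, 68, 52, 50, 14, 86, 12, 4, 46, 94, 31, 24]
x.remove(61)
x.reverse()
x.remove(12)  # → [24, 31, 94, 46, 4, 86, 14, 50, 52, 68, 48]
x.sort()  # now [4, 14, 24, 31, 46, 48, 50, 52, 68, 86, 94]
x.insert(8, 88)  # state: [4, 14, 24, 31, 46, 48, 50, 52, 88, 68, 86, 94]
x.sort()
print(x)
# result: [4, 14, 24, 31, 46, 48, 50, 52, 68, 86, 88, 94]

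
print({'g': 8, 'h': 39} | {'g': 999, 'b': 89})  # {'g': 999, 'h': 39, 'b': 89}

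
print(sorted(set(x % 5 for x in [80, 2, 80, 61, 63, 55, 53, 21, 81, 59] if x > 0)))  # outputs [0, 1, 2, 3, 4]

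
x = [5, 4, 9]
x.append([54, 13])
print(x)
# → [5, 4, 9, [54, 13]]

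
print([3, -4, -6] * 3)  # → [3, -4, -6, 3, -4, -6, 3, -4, -6]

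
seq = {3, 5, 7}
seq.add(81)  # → {3, 5, 7, 81}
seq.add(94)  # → {3, 5, 7, 81, 94}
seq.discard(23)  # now {3, 5, 7, 81, 94}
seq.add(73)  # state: {3, 5, 7, 73, 81, 94}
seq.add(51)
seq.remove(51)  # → {3, 5, 7, 73, 81, 94}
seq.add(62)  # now {3, 5, 7, 62, 73, 81, 94}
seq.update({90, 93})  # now {3, 5, 7, 62, 73, 81, 90, 93, 94}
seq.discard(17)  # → {3, 5, 7, 62, 73, 81, 90, 93, 94}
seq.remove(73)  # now {3, 5, 7, 62, 81, 90, 93, 94}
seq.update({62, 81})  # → {3, 5, 7, 62, 81, 90, 93, 94}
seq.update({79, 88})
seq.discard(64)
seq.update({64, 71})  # {3, 5, 7, 62, 64, 71, 79, 81, 88, 90, 93, 94}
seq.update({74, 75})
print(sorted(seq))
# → [3, 5, 7, 62, 64, 71, 74, 75, 79, 81, 88, 90, 93, 94]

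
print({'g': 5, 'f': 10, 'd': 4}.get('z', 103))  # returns 103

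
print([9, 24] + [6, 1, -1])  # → [9, 24, 6, 1, -1]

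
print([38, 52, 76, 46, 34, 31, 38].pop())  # 38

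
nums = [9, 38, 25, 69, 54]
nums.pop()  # 54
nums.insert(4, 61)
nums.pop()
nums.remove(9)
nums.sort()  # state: [25, 38, 69]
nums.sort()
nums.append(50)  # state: [25, 38, 69, 50]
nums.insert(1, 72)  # [25, 72, 38, 69, 50]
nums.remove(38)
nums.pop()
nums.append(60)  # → [25, 72, 69, 60]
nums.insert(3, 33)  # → [25, 72, 69, 33, 60]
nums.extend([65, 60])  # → [25, 72, 69, 33, 60, 65, 60]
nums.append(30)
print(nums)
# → [25, 72, 69, 33, 60, 65, 60, 30]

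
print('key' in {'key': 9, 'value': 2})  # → True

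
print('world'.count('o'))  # 1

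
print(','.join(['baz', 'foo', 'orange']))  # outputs baz,foo,orange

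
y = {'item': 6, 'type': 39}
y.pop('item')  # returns 6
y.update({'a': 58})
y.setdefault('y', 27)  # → 27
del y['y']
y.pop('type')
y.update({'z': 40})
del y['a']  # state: {'z': 40}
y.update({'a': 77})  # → {'z': 40, 'a': 77}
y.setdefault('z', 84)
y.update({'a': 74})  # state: {'z': 40, 'a': 74}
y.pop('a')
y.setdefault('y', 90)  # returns 90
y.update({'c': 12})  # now {'z': 40, 'y': 90, 'c': 12}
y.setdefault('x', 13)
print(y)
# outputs {'z': 40, 'y': 90, 'c': 12, 'x': 13}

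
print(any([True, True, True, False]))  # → True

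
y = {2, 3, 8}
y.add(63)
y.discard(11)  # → {2, 3, 8, 63}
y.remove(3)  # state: {2, 8, 63}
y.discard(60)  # {2, 8, 63}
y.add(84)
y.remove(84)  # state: {2, 8, 63}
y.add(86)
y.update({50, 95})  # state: {2, 8, 50, 63, 86, 95}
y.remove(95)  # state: {2, 8, 50, 63, 86}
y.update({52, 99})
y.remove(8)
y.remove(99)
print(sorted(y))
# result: [2, 50, 52, 63, 86]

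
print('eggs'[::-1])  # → sgge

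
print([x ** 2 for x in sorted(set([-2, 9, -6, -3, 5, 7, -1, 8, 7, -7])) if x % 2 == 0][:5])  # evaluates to [36, 4, 64]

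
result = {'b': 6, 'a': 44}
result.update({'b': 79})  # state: {'b': 79, 'a': 44}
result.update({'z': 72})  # {'b': 79, 'a': 44, 'z': 72}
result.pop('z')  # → 72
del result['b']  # {'a': 44}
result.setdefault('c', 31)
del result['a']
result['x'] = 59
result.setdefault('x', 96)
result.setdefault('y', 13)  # 13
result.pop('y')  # 13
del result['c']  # {'x': 59}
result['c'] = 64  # {'x': 59, 'c': 64}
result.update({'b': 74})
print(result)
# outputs {'x': 59, 'c': 64, 'b': 74}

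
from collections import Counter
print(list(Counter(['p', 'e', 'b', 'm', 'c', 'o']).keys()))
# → ['p', 'e', 'b', 'm', 'c', 'o']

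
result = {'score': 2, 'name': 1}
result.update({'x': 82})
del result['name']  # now {'score': 2, 'x': 82}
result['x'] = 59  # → {'score': 2, 'x': 59}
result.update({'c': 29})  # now {'score': 2, 'x': 59, 'c': 29}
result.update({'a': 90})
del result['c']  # {'score': 2, 'x': 59, 'a': 90}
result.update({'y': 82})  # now {'score': 2, 'x': 59, 'a': 90, 'y': 82}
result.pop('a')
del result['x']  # {'score': 2, 'y': 82}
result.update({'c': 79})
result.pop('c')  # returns 79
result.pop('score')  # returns 2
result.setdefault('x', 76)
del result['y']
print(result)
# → {'x': 76}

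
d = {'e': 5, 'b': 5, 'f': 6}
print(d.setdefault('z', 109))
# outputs 109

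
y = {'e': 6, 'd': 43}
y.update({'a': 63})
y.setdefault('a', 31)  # 63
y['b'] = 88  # {'e': 6, 'd': 43, 'a': 63, 'b': 88}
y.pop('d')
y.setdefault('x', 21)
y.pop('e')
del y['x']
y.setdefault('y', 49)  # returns 49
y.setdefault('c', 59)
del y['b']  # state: {'a': 63, 'y': 49, 'c': 59}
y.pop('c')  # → 59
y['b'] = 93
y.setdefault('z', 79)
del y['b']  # {'a': 63, 'y': 49, 'z': 79}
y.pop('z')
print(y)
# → {'a': 63, 'y': 49}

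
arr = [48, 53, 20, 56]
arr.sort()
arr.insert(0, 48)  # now [48, 20, 48, 53, 56]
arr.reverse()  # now [56, 53, 48, 20, 48]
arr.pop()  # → 48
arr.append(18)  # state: [56, 53, 48, 20, 18]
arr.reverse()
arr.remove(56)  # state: [18, 20, 48, 53]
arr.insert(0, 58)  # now [58, 18, 20, 48, 53]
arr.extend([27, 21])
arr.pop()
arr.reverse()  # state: [27, 53, 48, 20, 18, 58]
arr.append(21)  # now [27, 53, 48, 20, 18, 58, 21]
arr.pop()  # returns 21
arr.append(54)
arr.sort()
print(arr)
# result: [18, 20, 27, 48, 53, 54, 58]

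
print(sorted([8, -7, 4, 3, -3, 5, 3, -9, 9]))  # [-9, -7, -3, 3, 3, 4, 5, 8, 9]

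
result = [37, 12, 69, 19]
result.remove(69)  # [37, 12, 19]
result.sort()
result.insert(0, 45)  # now [45, 12, 19, 37]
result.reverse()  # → [37, 19, 12, 45]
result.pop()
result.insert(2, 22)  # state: [37, 19, 22, 12]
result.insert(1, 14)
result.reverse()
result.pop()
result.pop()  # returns 14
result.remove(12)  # [22, 19]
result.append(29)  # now [22, 19, 29]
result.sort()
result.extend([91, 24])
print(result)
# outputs [19, 22, 29, 91, 24]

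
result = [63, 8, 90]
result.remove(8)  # [63, 90]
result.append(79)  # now [63, 90, 79]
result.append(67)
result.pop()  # 67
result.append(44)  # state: [63, 90, 79, 44]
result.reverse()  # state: [44, 79, 90, 63]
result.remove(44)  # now [79, 90, 63]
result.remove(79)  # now [90, 63]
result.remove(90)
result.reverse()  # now [63]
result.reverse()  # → [63]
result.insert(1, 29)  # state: [63, 29]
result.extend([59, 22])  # [63, 29, 59, 22]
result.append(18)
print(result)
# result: [63, 29, 59, 22, 18]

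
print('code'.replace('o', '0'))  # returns c0de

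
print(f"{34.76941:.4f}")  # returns 34.7694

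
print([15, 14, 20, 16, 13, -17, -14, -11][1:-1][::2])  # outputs [14, 16, -17]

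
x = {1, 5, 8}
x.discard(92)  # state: {1, 5, 8}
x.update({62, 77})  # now {1, 5, 8, 62, 77}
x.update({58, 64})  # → {1, 5, 8, 58, 62, 64, 77}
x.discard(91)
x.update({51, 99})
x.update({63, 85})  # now {1, 5, 8, 51, 58, 62, 63, 64, 77, 85, 99}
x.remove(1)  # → {5, 8, 51, 58, 62, 63, 64, 77, 85, 99}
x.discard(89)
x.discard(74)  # {5, 8, 51, 58, 62, 63, 64, 77, 85, 99}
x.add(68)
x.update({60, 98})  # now {5, 8, 51, 58, 60, 62, 63, 64, 68, 77, 85, 98, 99}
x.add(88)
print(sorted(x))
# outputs [5, 8, 51, 58, 60, 62, 63, 64, 68, 77, 85, 88, 98, 99]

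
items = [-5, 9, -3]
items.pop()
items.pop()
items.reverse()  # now [-5]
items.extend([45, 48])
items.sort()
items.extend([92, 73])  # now [-5, 45, 48, 92, 73]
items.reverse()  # [73, 92, 48, 45, -5]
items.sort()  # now [-5, 45, 48, 73, 92]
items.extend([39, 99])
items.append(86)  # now [-5, 45, 48, 73, 92, 39, 99, 86]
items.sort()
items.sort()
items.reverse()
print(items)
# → [99, 92, 86, 73, 48, 45, 39, -5]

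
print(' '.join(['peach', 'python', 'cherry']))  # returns peach python cherry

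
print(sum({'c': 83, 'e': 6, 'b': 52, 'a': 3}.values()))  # 144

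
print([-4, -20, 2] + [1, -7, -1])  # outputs [-4, -20, 2, 1, -7, -1]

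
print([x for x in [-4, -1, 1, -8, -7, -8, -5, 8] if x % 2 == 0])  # [-4, -8, -8, 8]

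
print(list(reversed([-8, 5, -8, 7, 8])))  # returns [8, 7, -8, 5, -8]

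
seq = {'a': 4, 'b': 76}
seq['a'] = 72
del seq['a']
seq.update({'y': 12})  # {'b': 76, 'y': 12}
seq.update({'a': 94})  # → {'b': 76, 'y': 12, 'a': 94}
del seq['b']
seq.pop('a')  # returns 94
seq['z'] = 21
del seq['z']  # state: {'y': 12}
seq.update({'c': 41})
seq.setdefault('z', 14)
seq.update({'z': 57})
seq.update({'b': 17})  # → {'y': 12, 'c': 41, 'z': 57, 'b': 17}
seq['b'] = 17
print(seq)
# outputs {'y': 12, 'c': 41, 'z': 57, 'b': 17}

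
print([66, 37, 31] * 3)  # [66, 37, 31, 66, 37, 31, 66, 37, 31]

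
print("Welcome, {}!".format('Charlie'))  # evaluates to Welcome, Charlie!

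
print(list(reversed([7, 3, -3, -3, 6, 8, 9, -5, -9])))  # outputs [-9, -5, 9, 8, 6, -3, -3, 3, 7]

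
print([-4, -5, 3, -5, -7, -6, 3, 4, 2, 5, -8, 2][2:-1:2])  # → [3, -7, 3, 2, -8]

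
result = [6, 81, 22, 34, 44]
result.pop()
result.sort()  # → [6, 22, 34, 81]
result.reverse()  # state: [81, 34, 22, 6]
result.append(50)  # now [81, 34, 22, 6, 50]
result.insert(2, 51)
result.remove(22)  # [81, 34, 51, 6, 50]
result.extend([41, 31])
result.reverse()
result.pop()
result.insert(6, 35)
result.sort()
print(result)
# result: [6, 31, 34, 35, 41, 50, 51]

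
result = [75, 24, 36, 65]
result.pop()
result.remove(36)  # [75, 24]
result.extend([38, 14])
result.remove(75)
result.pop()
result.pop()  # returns 38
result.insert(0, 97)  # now [97, 24]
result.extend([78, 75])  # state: [97, 24, 78, 75]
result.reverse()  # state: [75, 78, 24, 97]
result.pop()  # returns 97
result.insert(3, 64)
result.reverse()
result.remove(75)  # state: [64, 24, 78]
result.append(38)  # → [64, 24, 78, 38]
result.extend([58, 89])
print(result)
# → [64, 24, 78, 38, 58, 89]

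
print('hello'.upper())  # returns HELLO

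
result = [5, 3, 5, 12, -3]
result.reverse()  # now [-3, 12, 5, 3, 5]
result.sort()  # [-3, 3, 5, 5, 12]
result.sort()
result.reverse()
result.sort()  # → [-3, 3, 5, 5, 12]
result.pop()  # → 12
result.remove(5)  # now [-3, 3, 5]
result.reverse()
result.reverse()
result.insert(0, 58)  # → [58, -3, 3, 5]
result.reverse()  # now [5, 3, -3, 58]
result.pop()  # 58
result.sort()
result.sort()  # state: [-3, 3, 5]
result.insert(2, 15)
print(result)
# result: [-3, 3, 15, 5]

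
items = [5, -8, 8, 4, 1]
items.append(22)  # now [5, -8, 8, 4, 1, 22]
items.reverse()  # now [22, 1, 4, 8, -8, 5]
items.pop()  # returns 5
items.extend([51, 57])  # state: [22, 1, 4, 8, -8, 51, 57]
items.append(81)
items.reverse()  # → [81, 57, 51, -8, 8, 4, 1, 22]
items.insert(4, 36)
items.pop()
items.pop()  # 1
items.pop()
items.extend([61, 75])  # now [81, 57, 51, -8, 36, 8, 61, 75]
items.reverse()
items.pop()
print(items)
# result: [75, 61, 8, 36, -8, 51, 57]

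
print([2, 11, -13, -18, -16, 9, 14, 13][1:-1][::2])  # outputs [11, -18, 9]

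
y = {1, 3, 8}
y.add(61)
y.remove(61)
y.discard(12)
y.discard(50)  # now {1, 3, 8}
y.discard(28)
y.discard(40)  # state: {1, 3, 8}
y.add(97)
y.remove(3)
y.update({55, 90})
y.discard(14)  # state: {1, 8, 55, 90, 97}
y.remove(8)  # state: {1, 55, 90, 97}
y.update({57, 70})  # {1, 55, 57, 70, 90, 97}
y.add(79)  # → {1, 55, 57, 70, 79, 90, 97}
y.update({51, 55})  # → {1, 51, 55, 57, 70, 79, 90, 97}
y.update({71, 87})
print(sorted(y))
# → [1, 51, 55, 57, 70, 71, 79, 87, 90, 97]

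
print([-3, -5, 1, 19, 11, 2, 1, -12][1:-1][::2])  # [-5, 19, 2]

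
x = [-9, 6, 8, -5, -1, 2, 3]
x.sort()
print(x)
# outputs [-9, -5, -1, 2, 3, 6, 8]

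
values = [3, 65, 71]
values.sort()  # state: [3, 65, 71]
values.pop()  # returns 71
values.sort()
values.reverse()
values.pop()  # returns 3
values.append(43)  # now [65, 43]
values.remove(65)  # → [43]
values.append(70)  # [43, 70]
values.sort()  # [43, 70]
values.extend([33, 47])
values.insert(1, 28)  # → [43, 28, 70, 33, 47]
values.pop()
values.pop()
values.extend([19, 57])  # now [43, 28, 70, 19, 57]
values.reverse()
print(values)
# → [57, 19, 70, 28, 43]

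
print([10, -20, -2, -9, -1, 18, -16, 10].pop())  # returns 10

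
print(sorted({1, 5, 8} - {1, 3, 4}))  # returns [5, 8]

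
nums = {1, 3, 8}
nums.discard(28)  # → {1, 3, 8}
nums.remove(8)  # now {1, 3}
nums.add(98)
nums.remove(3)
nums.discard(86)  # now {1, 98}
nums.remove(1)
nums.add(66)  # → {66, 98}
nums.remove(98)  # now {66}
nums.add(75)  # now {66, 75}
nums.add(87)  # {66, 75, 87}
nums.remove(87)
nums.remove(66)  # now {75}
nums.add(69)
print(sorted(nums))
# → [69, 75]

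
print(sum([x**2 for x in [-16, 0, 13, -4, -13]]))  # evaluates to 610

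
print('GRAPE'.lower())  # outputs grape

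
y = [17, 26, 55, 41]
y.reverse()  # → [41, 55, 26, 17]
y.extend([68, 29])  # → [41, 55, 26, 17, 68, 29]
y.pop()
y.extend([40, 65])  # [41, 55, 26, 17, 68, 40, 65]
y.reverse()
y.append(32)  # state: [65, 40, 68, 17, 26, 55, 41, 32]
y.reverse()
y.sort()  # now [17, 26, 32, 40, 41, 55, 65, 68]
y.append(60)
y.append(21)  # [17, 26, 32, 40, 41, 55, 65, 68, 60, 21]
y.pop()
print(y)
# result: [17, 26, 32, 40, 41, 55, 65, 68, 60]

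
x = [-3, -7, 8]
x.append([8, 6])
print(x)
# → [-3, -7, 8, [8, 6]]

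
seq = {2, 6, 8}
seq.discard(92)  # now {2, 6, 8}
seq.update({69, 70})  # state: {2, 6, 8, 69, 70}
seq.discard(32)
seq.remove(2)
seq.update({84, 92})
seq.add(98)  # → {6, 8, 69, 70, 84, 92, 98}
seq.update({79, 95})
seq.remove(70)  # {6, 8, 69, 79, 84, 92, 95, 98}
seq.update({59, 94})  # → {6, 8, 59, 69, 79, 84, 92, 94, 95, 98}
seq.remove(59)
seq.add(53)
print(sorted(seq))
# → [6, 8, 53, 69, 79, 84, 92, 94, 95, 98]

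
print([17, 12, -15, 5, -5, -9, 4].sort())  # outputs None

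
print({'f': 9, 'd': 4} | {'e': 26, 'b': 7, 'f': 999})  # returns {'f': 999, 'd': 4, 'e': 26, 'b': 7}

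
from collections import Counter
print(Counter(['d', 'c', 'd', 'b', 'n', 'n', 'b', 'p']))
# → Counter({'d': 2, 'b': 2, 'n': 2, 'c': 1, 'p': 1})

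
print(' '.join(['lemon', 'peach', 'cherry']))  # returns lemon peach cherry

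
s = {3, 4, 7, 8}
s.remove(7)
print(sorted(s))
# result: [3, 4, 8]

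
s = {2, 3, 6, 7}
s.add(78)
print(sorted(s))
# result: [2, 3, 6, 7, 78]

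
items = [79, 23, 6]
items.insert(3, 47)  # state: [79, 23, 6, 47]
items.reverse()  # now [47, 6, 23, 79]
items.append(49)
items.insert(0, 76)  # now [76, 47, 6, 23, 79, 49]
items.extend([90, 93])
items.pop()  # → 93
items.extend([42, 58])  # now [76, 47, 6, 23, 79, 49, 90, 42, 58]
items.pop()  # 58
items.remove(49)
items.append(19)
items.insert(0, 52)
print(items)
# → [52, 76, 47, 6, 23, 79, 90, 42, 19]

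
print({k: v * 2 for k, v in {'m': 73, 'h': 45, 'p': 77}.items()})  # {'m': 146, 'h': 90, 'p': 154}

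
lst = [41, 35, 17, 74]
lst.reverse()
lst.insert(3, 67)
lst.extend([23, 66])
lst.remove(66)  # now [74, 17, 35, 67, 41, 23]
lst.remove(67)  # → [74, 17, 35, 41, 23]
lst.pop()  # 23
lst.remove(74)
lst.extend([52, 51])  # [17, 35, 41, 52, 51]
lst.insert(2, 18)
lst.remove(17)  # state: [35, 18, 41, 52, 51]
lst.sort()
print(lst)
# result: [18, 35, 41, 51, 52]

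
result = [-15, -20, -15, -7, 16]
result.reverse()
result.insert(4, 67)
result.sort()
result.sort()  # [-20, -15, -15, -7, 16, 67]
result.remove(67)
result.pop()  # 16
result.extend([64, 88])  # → [-20, -15, -15, -7, 64, 88]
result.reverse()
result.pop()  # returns -20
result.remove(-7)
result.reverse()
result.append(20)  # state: [-15, -15, 64, 88, 20]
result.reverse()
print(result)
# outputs [20, 88, 64, -15, -15]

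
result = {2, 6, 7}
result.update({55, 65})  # {2, 6, 7, 55, 65}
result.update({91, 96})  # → {2, 6, 7, 55, 65, 91, 96}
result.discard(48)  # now {2, 6, 7, 55, 65, 91, 96}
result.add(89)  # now {2, 6, 7, 55, 65, 89, 91, 96}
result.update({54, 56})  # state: {2, 6, 7, 54, 55, 56, 65, 89, 91, 96}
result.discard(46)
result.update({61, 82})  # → {2, 6, 7, 54, 55, 56, 61, 65, 82, 89, 91, 96}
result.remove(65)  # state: {2, 6, 7, 54, 55, 56, 61, 82, 89, 91, 96}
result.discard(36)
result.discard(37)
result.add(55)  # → {2, 6, 7, 54, 55, 56, 61, 82, 89, 91, 96}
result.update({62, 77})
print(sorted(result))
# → [2, 6, 7, 54, 55, 56, 61, 62, 77, 82, 89, 91, 96]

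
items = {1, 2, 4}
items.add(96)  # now {1, 2, 4, 96}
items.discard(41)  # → {1, 2, 4, 96}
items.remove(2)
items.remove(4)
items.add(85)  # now {1, 85, 96}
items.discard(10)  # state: {1, 85, 96}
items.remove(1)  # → {85, 96}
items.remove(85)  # {96}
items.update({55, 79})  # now {55, 79, 96}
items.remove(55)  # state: {79, 96}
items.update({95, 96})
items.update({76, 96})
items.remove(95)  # {76, 79, 96}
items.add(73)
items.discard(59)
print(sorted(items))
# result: [73, 76, 79, 96]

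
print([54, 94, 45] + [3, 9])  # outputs [54, 94, 45, 3, 9]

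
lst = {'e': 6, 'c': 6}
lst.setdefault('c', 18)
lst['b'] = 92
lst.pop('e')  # 6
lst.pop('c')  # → 6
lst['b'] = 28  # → {'b': 28}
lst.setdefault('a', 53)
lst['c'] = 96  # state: {'b': 28, 'a': 53, 'c': 96}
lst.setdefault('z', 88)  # 88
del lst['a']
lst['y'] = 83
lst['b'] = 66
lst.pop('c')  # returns 96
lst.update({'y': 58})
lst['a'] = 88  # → {'b': 66, 'z': 88, 'y': 58, 'a': 88}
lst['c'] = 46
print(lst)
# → {'b': 66, 'z': 88, 'y': 58, 'a': 88, 'c': 46}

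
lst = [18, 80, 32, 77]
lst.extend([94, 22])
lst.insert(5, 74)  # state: [18, 80, 32, 77, 94, 74, 22]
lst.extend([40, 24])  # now [18, 80, 32, 77, 94, 74, 22, 40, 24]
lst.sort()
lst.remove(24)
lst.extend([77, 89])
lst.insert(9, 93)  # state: [18, 22, 32, 40, 74, 77, 80, 94, 77, 93, 89]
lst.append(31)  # [18, 22, 32, 40, 74, 77, 80, 94, 77, 93, 89, 31]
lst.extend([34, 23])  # [18, 22, 32, 40, 74, 77, 80, 94, 77, 93, 89, 31, 34, 23]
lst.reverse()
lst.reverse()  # [18, 22, 32, 40, 74, 77, 80, 94, 77, 93, 89, 31, 34, 23]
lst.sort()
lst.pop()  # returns 94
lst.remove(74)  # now [18, 22, 23, 31, 32, 34, 40, 77, 77, 80, 89, 93]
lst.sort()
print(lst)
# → [18, 22, 23, 31, 32, 34, 40, 77, 77, 80, 89, 93]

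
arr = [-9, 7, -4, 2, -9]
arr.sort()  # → [-9, -9, -4, 2, 7]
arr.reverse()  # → [7, 2, -4, -9, -9]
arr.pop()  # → -9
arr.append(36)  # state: [7, 2, -4, -9, 36]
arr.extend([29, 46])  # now [7, 2, -4, -9, 36, 29, 46]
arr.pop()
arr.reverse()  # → [29, 36, -9, -4, 2, 7]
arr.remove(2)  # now [29, 36, -9, -4, 7]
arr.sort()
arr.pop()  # 36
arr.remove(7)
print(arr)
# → [-9, -4, 29]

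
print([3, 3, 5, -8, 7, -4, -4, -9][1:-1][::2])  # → [3, -8, -4]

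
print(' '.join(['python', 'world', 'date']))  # python world date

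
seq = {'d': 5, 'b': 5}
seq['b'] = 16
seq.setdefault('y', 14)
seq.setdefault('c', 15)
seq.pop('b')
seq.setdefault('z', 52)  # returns 52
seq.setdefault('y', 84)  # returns 14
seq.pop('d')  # 5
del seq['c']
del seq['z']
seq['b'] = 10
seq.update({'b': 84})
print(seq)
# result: {'y': 14, 'b': 84}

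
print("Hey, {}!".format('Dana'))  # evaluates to Hey, Dana!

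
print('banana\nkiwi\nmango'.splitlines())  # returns ['banana', 'kiwi', 'mango']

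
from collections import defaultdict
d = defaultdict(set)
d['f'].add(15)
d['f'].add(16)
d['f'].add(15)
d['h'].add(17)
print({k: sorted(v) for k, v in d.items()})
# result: {'f': [15, 16], 'h': [17]}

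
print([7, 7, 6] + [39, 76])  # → [7, 7, 6, 39, 76]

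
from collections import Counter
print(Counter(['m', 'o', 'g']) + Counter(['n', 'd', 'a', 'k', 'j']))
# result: Counter({'m': 1, 'o': 1, 'g': 1, 'n': 1, 'd': 1, 'a': 1, 'k': 1, 'j': 1})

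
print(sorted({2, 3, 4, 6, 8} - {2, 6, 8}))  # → [3, 4]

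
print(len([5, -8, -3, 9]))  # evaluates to 4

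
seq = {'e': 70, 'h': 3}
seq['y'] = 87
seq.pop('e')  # 70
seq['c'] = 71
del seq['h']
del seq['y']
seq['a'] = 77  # {'c': 71, 'a': 77}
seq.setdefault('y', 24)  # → 24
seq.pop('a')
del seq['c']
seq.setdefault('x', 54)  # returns 54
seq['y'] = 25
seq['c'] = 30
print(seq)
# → {'y': 25, 'x': 54, 'c': 30}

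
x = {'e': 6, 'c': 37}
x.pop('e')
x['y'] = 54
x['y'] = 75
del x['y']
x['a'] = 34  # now {'c': 37, 'a': 34}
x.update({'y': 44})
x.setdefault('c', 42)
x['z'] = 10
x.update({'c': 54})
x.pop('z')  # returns 10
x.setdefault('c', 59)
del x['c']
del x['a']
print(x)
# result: {'y': 44}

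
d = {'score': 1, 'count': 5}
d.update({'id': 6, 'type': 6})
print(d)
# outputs {'score': 1, 'count': 5, 'id': 6, 'type': 6}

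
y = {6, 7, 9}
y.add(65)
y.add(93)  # {6, 7, 9, 65, 93}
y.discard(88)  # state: {6, 7, 9, 65, 93}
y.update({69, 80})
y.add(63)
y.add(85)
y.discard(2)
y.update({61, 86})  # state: {6, 7, 9, 61, 63, 65, 69, 80, 85, 86, 93}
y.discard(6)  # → {7, 9, 61, 63, 65, 69, 80, 85, 86, 93}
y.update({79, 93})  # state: {7, 9, 61, 63, 65, 69, 79, 80, 85, 86, 93}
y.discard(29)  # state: {7, 9, 61, 63, 65, 69, 79, 80, 85, 86, 93}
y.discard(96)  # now {7, 9, 61, 63, 65, 69, 79, 80, 85, 86, 93}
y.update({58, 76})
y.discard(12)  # {7, 9, 58, 61, 63, 65, 69, 76, 79, 80, 85, 86, 93}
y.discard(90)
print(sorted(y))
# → [7, 9, 58, 61, 63, 65, 69, 76, 79, 80, 85, 86, 93]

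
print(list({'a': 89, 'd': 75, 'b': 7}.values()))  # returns [89, 75, 7]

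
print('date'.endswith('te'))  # True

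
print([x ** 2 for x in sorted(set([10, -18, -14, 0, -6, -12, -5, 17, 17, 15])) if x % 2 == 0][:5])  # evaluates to [324, 196, 144, 36, 0]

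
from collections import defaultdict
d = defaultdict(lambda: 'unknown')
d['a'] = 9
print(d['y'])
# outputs unknown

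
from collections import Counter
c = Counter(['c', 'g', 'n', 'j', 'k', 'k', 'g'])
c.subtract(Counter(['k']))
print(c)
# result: Counter({'g': 2, 'c': 1, 'n': 1, 'j': 1, 'k': 1})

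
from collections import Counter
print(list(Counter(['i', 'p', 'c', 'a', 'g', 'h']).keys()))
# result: ['i', 'p', 'c', 'a', 'g', 'h']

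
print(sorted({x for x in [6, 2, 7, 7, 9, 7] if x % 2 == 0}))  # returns [2, 6]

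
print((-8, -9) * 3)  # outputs (-8, -9, -8, -9, -8, -9)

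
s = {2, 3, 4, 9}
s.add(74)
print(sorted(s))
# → [2, 3, 4, 9, 74]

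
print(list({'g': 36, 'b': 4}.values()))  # [36, 4]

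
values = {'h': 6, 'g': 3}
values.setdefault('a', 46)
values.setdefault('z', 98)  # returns 98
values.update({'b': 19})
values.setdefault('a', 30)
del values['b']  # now {'h': 6, 'g': 3, 'a': 46, 'z': 98}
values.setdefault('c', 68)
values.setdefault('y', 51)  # 51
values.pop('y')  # 51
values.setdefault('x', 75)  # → 75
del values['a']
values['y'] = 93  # {'h': 6, 'g': 3, 'z': 98, 'c': 68, 'x': 75, 'y': 93}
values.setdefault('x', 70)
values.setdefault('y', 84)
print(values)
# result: {'h': 6, 'g': 3, 'z': 98, 'c': 68, 'x': 75, 'y': 93}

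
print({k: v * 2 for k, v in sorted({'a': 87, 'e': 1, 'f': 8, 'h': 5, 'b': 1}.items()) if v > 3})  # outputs {'a': 174, 'f': 16, 'h': 10}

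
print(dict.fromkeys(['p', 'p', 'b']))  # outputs {'p': None, 'b': None}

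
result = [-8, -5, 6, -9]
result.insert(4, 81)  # [-8, -5, 6, -9, 81]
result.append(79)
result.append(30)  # [-8, -5, 6, -9, 81, 79, 30]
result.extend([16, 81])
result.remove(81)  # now [-8, -5, 6, -9, 79, 30, 16, 81]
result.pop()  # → 81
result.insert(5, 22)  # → [-8, -5, 6, -9, 79, 22, 30, 16]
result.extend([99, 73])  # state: [-8, -5, 6, -9, 79, 22, 30, 16, 99, 73]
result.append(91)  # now [-8, -5, 6, -9, 79, 22, 30, 16, 99, 73, 91]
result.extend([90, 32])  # [-8, -5, 6, -9, 79, 22, 30, 16, 99, 73, 91, 90, 32]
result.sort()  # [-9, -8, -5, 6, 16, 22, 30, 32, 73, 79, 90, 91, 99]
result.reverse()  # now [99, 91, 90, 79, 73, 32, 30, 22, 16, 6, -5, -8, -9]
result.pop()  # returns -9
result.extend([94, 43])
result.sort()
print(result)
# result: [-8, -5, 6, 16, 22, 30, 32, 43, 73, 79, 90, 91, 94, 99]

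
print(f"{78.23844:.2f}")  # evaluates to 78.24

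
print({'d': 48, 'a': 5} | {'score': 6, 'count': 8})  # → {'d': 48, 'a': 5, 'score': 6, 'count': 8}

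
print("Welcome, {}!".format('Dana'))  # Welcome, Dana!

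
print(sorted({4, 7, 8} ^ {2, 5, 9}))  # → [2, 4, 5, 7, 8, 9]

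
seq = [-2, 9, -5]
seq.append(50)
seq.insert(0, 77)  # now [77, -2, 9, -5, 50]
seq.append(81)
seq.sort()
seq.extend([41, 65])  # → [-5, -2, 9, 50, 77, 81, 41, 65]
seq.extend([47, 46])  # [-5, -2, 9, 50, 77, 81, 41, 65, 47, 46]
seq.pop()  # 46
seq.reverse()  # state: [47, 65, 41, 81, 77, 50, 9, -2, -5]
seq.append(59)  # [47, 65, 41, 81, 77, 50, 9, -2, -5, 59]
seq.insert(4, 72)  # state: [47, 65, 41, 81, 72, 77, 50, 9, -2, -5, 59]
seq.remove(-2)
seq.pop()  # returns 59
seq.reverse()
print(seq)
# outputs [-5, 9, 50, 77, 72, 81, 41, 65, 47]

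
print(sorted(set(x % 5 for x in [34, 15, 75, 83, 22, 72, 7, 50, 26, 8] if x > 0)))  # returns [0, 1, 2, 3, 4]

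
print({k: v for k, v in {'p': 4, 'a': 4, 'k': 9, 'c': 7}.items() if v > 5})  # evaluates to {'k': 9, 'c': 7}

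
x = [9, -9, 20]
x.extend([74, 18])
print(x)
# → [9, -9, 20, 74, 18]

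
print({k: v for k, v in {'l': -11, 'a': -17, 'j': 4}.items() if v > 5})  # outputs {}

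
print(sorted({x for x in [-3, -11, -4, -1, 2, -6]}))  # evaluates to [-11, -6, -4, -3, -1, 2]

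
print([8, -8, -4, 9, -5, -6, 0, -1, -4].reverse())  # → None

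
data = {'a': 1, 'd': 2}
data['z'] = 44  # {'a': 1, 'd': 2, 'z': 44}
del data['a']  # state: {'d': 2, 'z': 44}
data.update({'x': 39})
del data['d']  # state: {'z': 44, 'x': 39}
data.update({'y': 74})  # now {'z': 44, 'x': 39, 'y': 74}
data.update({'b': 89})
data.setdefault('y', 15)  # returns 74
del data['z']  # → {'x': 39, 'y': 74, 'b': 89}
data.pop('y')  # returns 74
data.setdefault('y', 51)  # 51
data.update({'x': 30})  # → {'x': 30, 'b': 89, 'y': 51}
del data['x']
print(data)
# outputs {'b': 89, 'y': 51}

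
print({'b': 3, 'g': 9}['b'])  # 3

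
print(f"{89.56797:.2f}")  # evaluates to 89.57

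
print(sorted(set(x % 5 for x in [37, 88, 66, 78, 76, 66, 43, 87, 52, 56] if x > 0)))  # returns [1, 2, 3]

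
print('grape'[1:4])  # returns rap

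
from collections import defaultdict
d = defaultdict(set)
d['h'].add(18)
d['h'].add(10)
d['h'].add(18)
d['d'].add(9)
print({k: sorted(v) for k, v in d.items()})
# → {'h': [10, 18], 'd': [9]}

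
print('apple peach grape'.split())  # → ['apple', 'peach', 'grape']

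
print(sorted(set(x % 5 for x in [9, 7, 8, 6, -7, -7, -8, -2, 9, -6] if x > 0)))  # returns [1, 2, 3, 4]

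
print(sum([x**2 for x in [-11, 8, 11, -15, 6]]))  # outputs 567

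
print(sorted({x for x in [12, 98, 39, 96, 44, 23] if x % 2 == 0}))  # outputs [12, 44, 96, 98]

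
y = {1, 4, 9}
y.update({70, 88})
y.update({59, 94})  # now {1, 4, 9, 59, 70, 88, 94}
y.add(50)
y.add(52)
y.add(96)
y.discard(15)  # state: {1, 4, 9, 50, 52, 59, 70, 88, 94, 96}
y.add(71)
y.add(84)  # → {1, 4, 9, 50, 52, 59, 70, 71, 84, 88, 94, 96}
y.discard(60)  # {1, 4, 9, 50, 52, 59, 70, 71, 84, 88, 94, 96}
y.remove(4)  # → {1, 9, 50, 52, 59, 70, 71, 84, 88, 94, 96}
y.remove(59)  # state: {1, 9, 50, 52, 70, 71, 84, 88, 94, 96}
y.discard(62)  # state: {1, 9, 50, 52, 70, 71, 84, 88, 94, 96}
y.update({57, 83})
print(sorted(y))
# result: [1, 9, 50, 52, 57, 70, 71, 83, 84, 88, 94, 96]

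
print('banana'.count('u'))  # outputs 0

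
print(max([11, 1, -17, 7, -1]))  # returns 11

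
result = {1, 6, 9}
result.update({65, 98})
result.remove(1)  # {6, 9, 65, 98}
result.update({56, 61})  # {6, 9, 56, 61, 65, 98}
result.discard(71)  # {6, 9, 56, 61, 65, 98}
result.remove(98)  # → {6, 9, 56, 61, 65}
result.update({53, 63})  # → {6, 9, 53, 56, 61, 63, 65}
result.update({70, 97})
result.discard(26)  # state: {6, 9, 53, 56, 61, 63, 65, 70, 97}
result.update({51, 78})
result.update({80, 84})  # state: {6, 9, 51, 53, 56, 61, 63, 65, 70, 78, 80, 84, 97}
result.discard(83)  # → {6, 9, 51, 53, 56, 61, 63, 65, 70, 78, 80, 84, 97}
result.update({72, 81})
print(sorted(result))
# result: [6, 9, 51, 53, 56, 61, 63, 65, 70, 72, 78, 80, 81, 84, 97]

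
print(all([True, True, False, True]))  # False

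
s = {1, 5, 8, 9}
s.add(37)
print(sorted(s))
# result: [1, 5, 8, 9, 37]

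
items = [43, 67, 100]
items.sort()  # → [43, 67, 100]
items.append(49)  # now [43, 67, 100, 49]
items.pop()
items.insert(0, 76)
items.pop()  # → 100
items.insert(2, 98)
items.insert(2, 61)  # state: [76, 43, 61, 98, 67]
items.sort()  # [43, 61, 67, 76, 98]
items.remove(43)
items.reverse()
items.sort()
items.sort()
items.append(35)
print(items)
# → [61, 67, 76, 98, 35]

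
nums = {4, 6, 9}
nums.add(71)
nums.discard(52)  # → {4, 6, 9, 71}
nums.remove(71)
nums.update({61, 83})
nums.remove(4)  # {6, 9, 61, 83}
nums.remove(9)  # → {6, 61, 83}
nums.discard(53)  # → {6, 61, 83}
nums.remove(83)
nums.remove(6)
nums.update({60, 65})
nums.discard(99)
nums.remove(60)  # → {61, 65}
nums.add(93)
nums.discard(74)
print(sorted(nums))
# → [61, 65, 93]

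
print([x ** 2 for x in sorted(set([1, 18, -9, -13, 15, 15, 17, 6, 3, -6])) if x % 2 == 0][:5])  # [36, 36, 324]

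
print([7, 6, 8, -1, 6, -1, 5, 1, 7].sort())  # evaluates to None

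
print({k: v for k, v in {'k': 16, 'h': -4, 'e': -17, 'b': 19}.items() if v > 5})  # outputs {'k': 16, 'b': 19}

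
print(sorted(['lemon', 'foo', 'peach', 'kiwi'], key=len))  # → ['foo', 'kiwi', 'lemon', 'peach']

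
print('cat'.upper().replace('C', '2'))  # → 2AT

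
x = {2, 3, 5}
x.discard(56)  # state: {2, 3, 5}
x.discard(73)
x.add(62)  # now {2, 3, 5, 62}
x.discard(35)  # {2, 3, 5, 62}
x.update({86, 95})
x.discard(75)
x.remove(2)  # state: {3, 5, 62, 86, 95}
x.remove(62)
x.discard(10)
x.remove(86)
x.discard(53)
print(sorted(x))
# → [3, 5, 95]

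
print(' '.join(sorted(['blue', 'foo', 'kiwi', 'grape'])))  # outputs blue foo grape kiwi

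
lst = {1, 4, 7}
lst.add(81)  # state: {1, 4, 7, 81}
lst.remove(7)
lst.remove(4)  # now {1, 81}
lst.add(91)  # {1, 81, 91}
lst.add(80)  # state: {1, 80, 81, 91}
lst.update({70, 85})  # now {1, 70, 80, 81, 85, 91}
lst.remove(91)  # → {1, 70, 80, 81, 85}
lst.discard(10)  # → {1, 70, 80, 81, 85}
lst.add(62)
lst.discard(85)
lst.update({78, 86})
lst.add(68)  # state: {1, 62, 68, 70, 78, 80, 81, 86}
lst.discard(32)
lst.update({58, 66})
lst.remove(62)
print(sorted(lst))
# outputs [1, 58, 66, 68, 70, 78, 80, 81, 86]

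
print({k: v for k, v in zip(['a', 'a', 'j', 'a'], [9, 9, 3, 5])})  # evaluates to {'a': 5, 'j': 3}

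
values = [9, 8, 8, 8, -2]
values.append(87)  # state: [9, 8, 8, 8, -2, 87]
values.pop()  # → 87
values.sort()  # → [-2, 8, 8, 8, 9]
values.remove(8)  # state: [-2, 8, 8, 9]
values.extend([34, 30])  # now [-2, 8, 8, 9, 34, 30]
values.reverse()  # [30, 34, 9, 8, 8, -2]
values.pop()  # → -2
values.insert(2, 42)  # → [30, 34, 42, 9, 8, 8]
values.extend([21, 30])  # [30, 34, 42, 9, 8, 8, 21, 30]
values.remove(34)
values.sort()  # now [8, 8, 9, 21, 30, 30, 42]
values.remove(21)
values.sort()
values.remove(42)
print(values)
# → [8, 8, 9, 30, 30]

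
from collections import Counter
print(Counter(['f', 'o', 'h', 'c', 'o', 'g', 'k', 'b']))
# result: Counter({'o': 2, 'f': 1, 'h': 1, 'c': 1, 'g': 1, 'k': 1, 'b': 1})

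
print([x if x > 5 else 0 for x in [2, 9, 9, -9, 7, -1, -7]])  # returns [0, 9, 9, 0, 7, 0, 0]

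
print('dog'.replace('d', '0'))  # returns 0og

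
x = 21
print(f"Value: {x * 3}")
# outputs Value: 63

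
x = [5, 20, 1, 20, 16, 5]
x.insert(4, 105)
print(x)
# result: [5, 20, 1, 20, 105, 16, 5]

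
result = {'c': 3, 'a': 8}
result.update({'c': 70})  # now {'c': 70, 'a': 8}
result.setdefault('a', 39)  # 8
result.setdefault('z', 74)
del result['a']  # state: {'c': 70, 'z': 74}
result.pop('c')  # 70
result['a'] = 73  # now {'z': 74, 'a': 73}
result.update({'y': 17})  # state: {'z': 74, 'a': 73, 'y': 17}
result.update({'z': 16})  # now {'z': 16, 'a': 73, 'y': 17}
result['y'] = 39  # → {'z': 16, 'a': 73, 'y': 39}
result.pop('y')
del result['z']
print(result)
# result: {'a': 73}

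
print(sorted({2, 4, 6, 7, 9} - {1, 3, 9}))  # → [2, 4, 6, 7]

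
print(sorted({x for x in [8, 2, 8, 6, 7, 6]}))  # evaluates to [2, 6, 7, 8]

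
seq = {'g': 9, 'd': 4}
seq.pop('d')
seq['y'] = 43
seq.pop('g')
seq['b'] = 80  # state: {'y': 43, 'b': 80}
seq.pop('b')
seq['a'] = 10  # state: {'y': 43, 'a': 10}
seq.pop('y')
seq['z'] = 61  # {'a': 10, 'z': 61}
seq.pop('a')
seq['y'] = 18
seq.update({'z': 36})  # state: {'z': 36, 'y': 18}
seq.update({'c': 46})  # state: {'z': 36, 'y': 18, 'c': 46}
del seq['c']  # {'z': 36, 'y': 18}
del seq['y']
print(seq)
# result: {'z': 36}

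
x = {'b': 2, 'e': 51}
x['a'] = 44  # {'b': 2, 'e': 51, 'a': 44}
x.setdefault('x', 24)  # 24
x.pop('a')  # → 44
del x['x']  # {'b': 2, 'e': 51}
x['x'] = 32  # {'b': 2, 'e': 51, 'x': 32}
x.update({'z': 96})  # {'b': 2, 'e': 51, 'x': 32, 'z': 96}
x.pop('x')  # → 32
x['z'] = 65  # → {'b': 2, 'e': 51, 'z': 65}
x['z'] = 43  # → {'b': 2, 'e': 51, 'z': 43}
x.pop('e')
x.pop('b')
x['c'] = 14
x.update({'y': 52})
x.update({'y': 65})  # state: {'z': 43, 'c': 14, 'y': 65}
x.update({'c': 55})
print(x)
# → {'z': 43, 'c': 55, 'y': 65}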